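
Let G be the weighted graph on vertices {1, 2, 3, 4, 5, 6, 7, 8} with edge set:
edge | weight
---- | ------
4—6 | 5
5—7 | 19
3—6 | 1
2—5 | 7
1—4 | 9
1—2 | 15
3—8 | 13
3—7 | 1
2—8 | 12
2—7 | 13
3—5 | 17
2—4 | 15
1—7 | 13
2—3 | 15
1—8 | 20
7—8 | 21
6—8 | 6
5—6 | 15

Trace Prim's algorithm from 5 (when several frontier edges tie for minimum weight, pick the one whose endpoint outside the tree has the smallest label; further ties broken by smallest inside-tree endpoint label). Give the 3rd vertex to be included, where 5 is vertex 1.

Prim, starting at 5.
Step 1: cheapest edge leaving the tree is 2—5 (7); add 2.
Step 2: cheapest edge leaving the tree is 2—8 (12); add 8.
Step 3: cheapest edge leaving the tree is 6—8 (6); add 6.
Step 4: cheapest edge leaving the tree is 3—6 (1); add 3.
Step 5: cheapest edge leaving the tree is 3—7 (1); add 7.
Step 6: cheapest edge leaving the tree is 4—6 (5); add 4.
Step 7: cheapest edge leaving the tree is 1—4 (9); add 1.
Vertex order: 5, 2, 8, 6, 3, 7, 4, 1. The 3rd vertex is 8.

8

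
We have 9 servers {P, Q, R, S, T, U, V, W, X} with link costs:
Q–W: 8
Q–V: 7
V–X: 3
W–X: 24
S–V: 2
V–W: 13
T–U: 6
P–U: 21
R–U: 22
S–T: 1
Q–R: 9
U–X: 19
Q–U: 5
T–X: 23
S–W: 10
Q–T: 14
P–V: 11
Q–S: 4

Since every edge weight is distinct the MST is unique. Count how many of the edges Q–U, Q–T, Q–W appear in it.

Kruskal's algorithm — process edges by increasing weight (ties by edge label):
S–T (1): add — endpoints in different components.
S–V (2): add — endpoints in different components.
V–X (3): add — endpoints in different components.
Q–S (4): add — endpoints in different components.
Q–U (5): add — endpoints in different components.
T–U (6): skip — U and T already connected.
Q–V (7): skip — Q and V already connected.
Q–W (8): add — endpoints in different components.
Q–R (9): add — endpoints in different components.
S–W (10): skip — S and W already connected.
P–V (11): add — endpoints in different components.
MST edge set: {S–T, S–V, V–X, Q–S, Q–U, Q–W, Q–R, P–V}.
Of the listed edges, {Q–U, Q–W} are in the MST → 2.

2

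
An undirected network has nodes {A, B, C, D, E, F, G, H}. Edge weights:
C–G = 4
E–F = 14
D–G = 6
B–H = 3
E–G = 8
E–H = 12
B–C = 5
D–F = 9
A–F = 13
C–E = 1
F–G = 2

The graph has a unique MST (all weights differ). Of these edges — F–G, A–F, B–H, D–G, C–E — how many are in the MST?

5

Sort edges by weight, then run Kruskal:
C–E (1): add — endpoints in different components.
F–G (2): add — endpoints in different components.
B–H (3): add — endpoints in different components.
C–G (4): add — endpoints in different components.
B–C (5): add — endpoints in different components.
D–G (6): add — endpoints in different components.
E–G (8): skip — E and G already connected.
D–F (9): skip — D and F already connected.
E–H (12): skip — E and H already connected.
A–F (13): add — endpoints in different components.
MST edge set: {C–E, F–G, B–H, C–G, B–C, D–G, A–F}.
Of the listed edges, {F–G, A–F, B–H, D–G, C–E} are in the MST → 5.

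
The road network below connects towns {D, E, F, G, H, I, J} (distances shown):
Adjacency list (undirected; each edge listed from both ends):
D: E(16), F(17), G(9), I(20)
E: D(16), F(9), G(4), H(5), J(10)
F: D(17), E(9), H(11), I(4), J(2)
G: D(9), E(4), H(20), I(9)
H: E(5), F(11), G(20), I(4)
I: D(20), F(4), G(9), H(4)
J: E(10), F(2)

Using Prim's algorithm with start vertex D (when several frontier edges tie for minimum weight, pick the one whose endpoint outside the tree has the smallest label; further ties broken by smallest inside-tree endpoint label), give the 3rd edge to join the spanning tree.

E-H

Prim's algorithm from D:
Step 1: frontier [D–G 9, D–E 16, D–F 17, D–I 20] → take D–G (9); add G.
Step 2: frontier [D–E 16, D–F 17, D–I 20, E–G 4, G–I 9, G–H 20] → take E–G (4); add E.
Step 3: frontier [D–F 17, D–I 20, E–H 5, E–F 9, E–J 10, G–I 9, G–H 20] → take E–H (5); add H.
Step 4: frontier [D–F 17, D–I 20, E–F 9, E–J 10, G–I 9, H–I 4, F–H 11] → take H–I (4); add I.
Step 5: frontier [D–F 17, E–F 9, E–J 10, F–H 11, F–I 4] → take F–I (4); add F.
Step 6: frontier [E–J 10, F–J 2] → take F–J (2); add J.
The 3rd edge added is E–H.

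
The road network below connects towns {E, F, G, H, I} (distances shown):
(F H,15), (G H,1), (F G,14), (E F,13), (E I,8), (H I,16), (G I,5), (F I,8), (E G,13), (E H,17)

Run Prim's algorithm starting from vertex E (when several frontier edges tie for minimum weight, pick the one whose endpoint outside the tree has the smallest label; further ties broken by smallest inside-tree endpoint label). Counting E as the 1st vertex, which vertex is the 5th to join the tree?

F

Grow the tree from E using Prim:
Step 1: frontier [E I 8, E F 13, E G 13, E H 17] → take E I (8); add I.
Step 2: frontier [E F 13, E G 13, E H 17, G I 5, F I 8, H I 16] → take G I (5); add G.
Step 3: frontier [E F 13, E H 17, G H 1, F G 14, F I 8, H I 16] → take G H (1); add H.
Step 4: frontier [E F 13, F G 14, F H 15, F I 8] → take F I (8); add F.
Vertex order: E, I, G, H, F. The 5th vertex is F.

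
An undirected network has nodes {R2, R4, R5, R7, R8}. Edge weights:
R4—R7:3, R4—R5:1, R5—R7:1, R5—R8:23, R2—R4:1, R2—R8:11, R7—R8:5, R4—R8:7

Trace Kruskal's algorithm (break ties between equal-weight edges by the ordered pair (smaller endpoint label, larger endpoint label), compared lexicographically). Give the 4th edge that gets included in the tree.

Sort edges by weight, then run Kruskal:
R2—R4 (1): add — endpoints in different components.
R4—R5 (1): add — endpoints in different components.
R5—R7 (1): add — endpoints in different components.
R4—R7 (3): skip — R4 and R7 already connected.
R7—R8 (5): add — endpoints in different components.
The 4th edge added is R7—R8.

R7-R8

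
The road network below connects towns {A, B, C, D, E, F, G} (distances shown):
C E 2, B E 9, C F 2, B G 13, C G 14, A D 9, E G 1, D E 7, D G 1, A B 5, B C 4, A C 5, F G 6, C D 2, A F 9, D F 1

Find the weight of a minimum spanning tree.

Grow the tree from G using Prim:
Step 1: cheapest edge leaving the tree is D G (1); add D.
Step 2: cheapest edge leaving the tree is E G (1); add E.
Step 3: cheapest edge leaving the tree is D F (1); add F.
Step 4: cheapest edge leaving the tree is C D (2); add C.
Step 5: cheapest edge leaving the tree is B C (4); add B.
Step 6: cheapest edge leaving the tree is A B (5); add A.
MST edges: D G, E G, D F, C D, B C, A B; total weight 1+1+1+2+4+5 = 14.

14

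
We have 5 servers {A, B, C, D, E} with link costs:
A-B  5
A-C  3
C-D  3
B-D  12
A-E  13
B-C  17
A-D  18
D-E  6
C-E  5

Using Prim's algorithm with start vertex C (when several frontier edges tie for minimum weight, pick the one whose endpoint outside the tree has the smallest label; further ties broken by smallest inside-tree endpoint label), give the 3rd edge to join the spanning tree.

Grow the tree from C using Prim:
Step 1: cheapest edge leaving the tree is A-C (3); add A.
Step 2: cheapest edge leaving the tree is C-D (3); add D.
Step 3: cheapest edge leaving the tree is A-B (5); add B.
Step 4: cheapest edge leaving the tree is C-E (5); add E.
The 3rd edge added is A-B.

A-B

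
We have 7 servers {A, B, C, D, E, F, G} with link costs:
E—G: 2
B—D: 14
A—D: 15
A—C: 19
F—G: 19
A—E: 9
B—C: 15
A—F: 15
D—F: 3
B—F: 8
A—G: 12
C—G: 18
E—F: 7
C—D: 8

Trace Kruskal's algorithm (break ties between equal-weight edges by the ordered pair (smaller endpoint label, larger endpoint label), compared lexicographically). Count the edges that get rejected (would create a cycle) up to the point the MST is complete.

Kruskal's algorithm — process edges by increasing weight (ties by edge label):
E—G (2): add — endpoints in different components.
D—F (3): add — endpoints in different components.
E—F (7): add — endpoints in different components.
B—F (8): add — endpoints in different components.
C—D (8): add — endpoints in different components.
A—E (9): add — endpoints in different components.
Edges rejected before the tree was complete: 0.

0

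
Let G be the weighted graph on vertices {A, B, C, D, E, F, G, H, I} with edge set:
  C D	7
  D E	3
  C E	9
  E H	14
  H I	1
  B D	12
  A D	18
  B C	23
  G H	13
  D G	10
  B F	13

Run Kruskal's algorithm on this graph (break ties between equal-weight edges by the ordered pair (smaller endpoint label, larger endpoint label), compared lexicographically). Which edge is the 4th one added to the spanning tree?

D-G

Kruskal's algorithm — process edges by increasing weight (ties by edge label):
H I (1): add — endpoints in different components.
D E (3): add — endpoints in different components.
C D (7): add — endpoints in different components.
C E (9): skip — C and E already connected.
D G (10): add — endpoints in different components.
B D (12): add — endpoints in different components.
B F (13): add — endpoints in different components.
G H (13): add — endpoints in different components.
E H (14): skip — E and H already connected.
A D (18): add — endpoints in different components.
The 4th edge added is D G.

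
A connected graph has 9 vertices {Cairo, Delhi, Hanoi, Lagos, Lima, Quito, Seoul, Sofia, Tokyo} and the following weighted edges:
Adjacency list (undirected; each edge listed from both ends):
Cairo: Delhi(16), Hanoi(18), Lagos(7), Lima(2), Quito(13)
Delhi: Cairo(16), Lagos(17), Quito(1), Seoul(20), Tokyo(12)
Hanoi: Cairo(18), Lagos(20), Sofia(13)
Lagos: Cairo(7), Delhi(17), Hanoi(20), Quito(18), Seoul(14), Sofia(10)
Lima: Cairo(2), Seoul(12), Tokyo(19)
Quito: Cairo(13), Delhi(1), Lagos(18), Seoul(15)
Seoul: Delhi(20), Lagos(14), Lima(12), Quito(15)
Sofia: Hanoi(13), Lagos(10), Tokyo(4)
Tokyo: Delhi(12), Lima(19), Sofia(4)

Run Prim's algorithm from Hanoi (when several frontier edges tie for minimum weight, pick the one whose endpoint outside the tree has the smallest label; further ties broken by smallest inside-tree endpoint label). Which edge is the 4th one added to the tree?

Cairo-Lagos

Prim, starting at Hanoi.
Step 1: cheapest edge leaving the tree is Hanoi Sofia (13); add Sofia.
Step 2: cheapest edge leaving the tree is Sofia Tokyo (4); add Tokyo.
Step 3: cheapest edge leaving the tree is Lagos Sofia (10); add Lagos.
Step 4: cheapest edge leaving the tree is Cairo Lagos (7); add Cairo.
Step 5: cheapest edge leaving the tree is Cairo Lima (2); add Lima.
Step 6: cheapest edge leaving the tree is Delhi Tokyo (12); add Delhi.
Step 7: cheapest edge leaving the tree is Delhi Quito (1); add Quito.
Step 8: cheapest edge leaving the tree is Lima Seoul (12); add Seoul.
The 4th edge added is Cairo Lagos.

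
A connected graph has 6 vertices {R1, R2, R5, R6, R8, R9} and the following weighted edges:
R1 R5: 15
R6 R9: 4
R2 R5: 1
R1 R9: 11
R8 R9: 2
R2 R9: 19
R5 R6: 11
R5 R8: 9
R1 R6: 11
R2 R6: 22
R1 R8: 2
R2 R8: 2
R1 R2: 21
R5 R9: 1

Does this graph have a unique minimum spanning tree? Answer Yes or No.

No

Kruskal's algorithm — process edges by increasing weight (ties by edge label):
R2 R5 (1): add. Components now {R8} {R2,R5} {R1} {R6} {R9}
R5 R9 (1): add. Components now {R8} {R2,R5,R9} {R1} {R6}
R1 R8 (2): add. Components now {R1,R8} {R2,R5,R9} {R6}
R2 R8 (2): add. Components now {R1,R2,R5,R8,R9} {R6}
R8 R9 (2): skip — R8 and R9 already connected.
R6 R9 (4): add. Components now {R1,R2,R5,R6,R8,R9}
Non-tree edge R8 R9 has weight 2, equal to the heaviest edge on its tree cycle — swapping gives another MST of the same weight. Not unique.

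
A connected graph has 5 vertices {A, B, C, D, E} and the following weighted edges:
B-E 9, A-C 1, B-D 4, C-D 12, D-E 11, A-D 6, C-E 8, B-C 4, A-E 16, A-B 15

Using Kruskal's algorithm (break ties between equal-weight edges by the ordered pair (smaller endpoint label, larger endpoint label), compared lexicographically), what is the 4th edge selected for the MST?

Sort edges by weight, then run Kruskal:
A-C (1): add — endpoints in different components.
B-C (4): add — endpoints in different components.
B-D (4): add — endpoints in different components.
A-D (6): skip — A and D already connected.
C-E (8): add — endpoints in different components.
The 4th edge added is C-E.

C-E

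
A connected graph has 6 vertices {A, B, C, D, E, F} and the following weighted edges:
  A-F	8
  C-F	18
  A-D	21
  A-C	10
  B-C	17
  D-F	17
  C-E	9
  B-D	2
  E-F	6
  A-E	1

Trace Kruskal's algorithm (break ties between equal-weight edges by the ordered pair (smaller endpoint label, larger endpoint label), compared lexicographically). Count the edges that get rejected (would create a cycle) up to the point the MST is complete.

2

Sort edges by weight, then run Kruskal:
A-E (1): add. Components now {A,E} {B} {C} {D} {F}
B-D (2): add. Components now {A,E} {B,D} {C} {F}
E-F (6): add. Components now {A,E,F} {B,D} {C}
A-F (8): skip — A and F already connected.
C-E (9): add. Components now {A,C,E,F} {B,D}
A-C (10): skip — A and C already connected.
B-C (17): add. Components now {A,B,C,D,E,F}
Edges rejected before the tree was complete: 2.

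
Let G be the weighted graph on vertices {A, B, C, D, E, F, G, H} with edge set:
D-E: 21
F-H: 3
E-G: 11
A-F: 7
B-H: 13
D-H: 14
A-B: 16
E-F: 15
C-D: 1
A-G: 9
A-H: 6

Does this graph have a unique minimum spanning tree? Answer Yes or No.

Yes

Kruskal's algorithm — process edges by increasing weight (ties by edge label):
C-D (1): add — endpoints in different components.
F-H (3): add — endpoints in different components.
A-H (6): add — endpoints in different components.
A-F (7): skip — A and F already connected.
A-G (9): add — endpoints in different components.
E-G (11): add — endpoints in different components.
B-H (13): add — endpoints in different components.
D-H (14): add — endpoints in different components.
Every non-tree edge has weight strictly greater than the heaviest edge on the tree path between its endpoints, so the MST is unique.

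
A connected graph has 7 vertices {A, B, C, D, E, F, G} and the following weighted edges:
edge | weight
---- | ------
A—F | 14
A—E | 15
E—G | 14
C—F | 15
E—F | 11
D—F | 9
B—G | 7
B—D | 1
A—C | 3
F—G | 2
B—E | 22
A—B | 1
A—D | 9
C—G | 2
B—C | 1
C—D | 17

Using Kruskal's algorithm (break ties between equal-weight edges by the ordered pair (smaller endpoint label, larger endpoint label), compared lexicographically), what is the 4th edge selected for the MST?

Kruskal's algorithm — process edges by increasing weight (ties by edge label):
A—B (1): add. Components now {A,B} {C} {D} {E} {F} {G}
B—C (1): add. Components now {A,B,C} {D} {E} {F} {G}
B—D (1): add. Components now {A,B,C,D} {E} {F} {G}
C—G (2): add. Components now {A,B,C,D,G} {E} {F}
F—G (2): add. Components now {A,B,C,D,F,G} {E}
A—C (3): skip — A and C already connected.
B—G (7): skip — B and G already connected.
A—D (9): skip — A and D already connected.
D—F (9): skip — D and F already connected.
E—F (11): add. Components now {A,B,C,D,E,F,G}
The 4th edge added is C—G.

C-G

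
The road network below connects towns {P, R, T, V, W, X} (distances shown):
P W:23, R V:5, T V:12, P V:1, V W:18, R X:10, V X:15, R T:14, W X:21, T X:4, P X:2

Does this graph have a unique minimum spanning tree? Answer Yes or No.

Yes

Sort edges by weight, then run Kruskal:
P V (1): add — endpoints in different components.
P X (2): add — endpoints in different components.
T X (4): add — endpoints in different components.
R V (5): add — endpoints in different components.
R X (10): skip — X and R already connected.
T V (12): skip — V and T already connected.
R T (14): skip — R and T already connected.
V X (15): skip — V and X already connected.
V W (18): add — endpoints in different components.
Every non-tree edge has weight strictly greater than the heaviest edge on the tree path between its endpoints, so the MST is unique.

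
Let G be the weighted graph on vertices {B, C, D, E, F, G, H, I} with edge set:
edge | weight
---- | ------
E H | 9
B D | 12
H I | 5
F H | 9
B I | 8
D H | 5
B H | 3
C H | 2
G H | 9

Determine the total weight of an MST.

42

Prim's algorithm from I:
Step 1: frontier [H I 5, B I 8] → take H I (5); add H.
Step 2: frontier [C H 2, B H 3, D H 5, E H 9, F H 9, G H 9, B I 8] → take C H (2); add C.
Step 3: frontier [B H 3, D H 5, E H 9, F H 9, G H 9, B I 8] → take B H (3); add B.
Step 4: frontier [B D 12, D H 5, E H 9, F H 9, G H 9] → take D H (5); add D.
Step 5: frontier [E H 9, F H 9, G H 9] → take E H (9); add E.
Step 6: frontier [F H 9, G H 9] → take F H (9); add F.
Step 7: frontier [G H 9] → take G H (9); add G.
MST edges: H I, C H, B H, D H, E H, F H, G H; total weight 5+2+3+5+9+9+9 = 42.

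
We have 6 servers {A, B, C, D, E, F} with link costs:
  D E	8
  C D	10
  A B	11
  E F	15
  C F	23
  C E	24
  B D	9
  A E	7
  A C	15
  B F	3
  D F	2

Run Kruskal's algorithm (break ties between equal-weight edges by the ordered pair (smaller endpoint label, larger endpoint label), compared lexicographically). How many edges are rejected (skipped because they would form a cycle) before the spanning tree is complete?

1

Kruskal's algorithm — process edges by increasing weight (ties by edge label):
D F (2): add. Components now {A} {B} {C} {D,F} {E}
B F (3): add. Components now {A} {B,D,F} {C} {E}
A E (7): add. Components now {A,E} {B,D,F} {C}
D E (8): add. Components now {A,B,D,E,F} {C}
B D (9): skip — B and D already connected.
C D (10): add. Components now {A,B,C,D,E,F}
Edges rejected before the tree was complete: 1.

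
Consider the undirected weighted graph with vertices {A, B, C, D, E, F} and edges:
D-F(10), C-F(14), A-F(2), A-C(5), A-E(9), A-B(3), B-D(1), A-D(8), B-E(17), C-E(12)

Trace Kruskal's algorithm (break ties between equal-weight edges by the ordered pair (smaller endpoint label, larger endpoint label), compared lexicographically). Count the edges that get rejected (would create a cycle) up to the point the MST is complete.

1

Kruskal: consider edges lightest-first.
B-D (1): add — endpoints in different components.
A-F (2): add — endpoints in different components.
A-B (3): add — endpoints in different components.
A-C (5): add — endpoints in different components.
A-D (8): skip — A and D already connected.
A-E (9): add — endpoints in different components.
Edges rejected before the tree was complete: 1.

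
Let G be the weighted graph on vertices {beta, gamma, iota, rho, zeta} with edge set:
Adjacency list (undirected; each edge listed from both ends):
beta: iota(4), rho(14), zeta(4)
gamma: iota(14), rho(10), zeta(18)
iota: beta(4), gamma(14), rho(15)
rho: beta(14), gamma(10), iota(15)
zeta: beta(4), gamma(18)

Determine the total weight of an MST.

Kruskal's algorithm — process edges by increasing weight (ties by edge label):
beta–iota (4): add. Components now {beta,iota} {gamma} {zeta} {rho}
beta–zeta (4): add. Components now {beta,iota,zeta} {gamma} {rho}
gamma–rho (10): add. Components now {beta,iota,zeta} {gamma,rho}
beta–rho (14): add. Components now {beta,gamma,iota,rho,zeta}
MST edges: beta–iota, beta–zeta, gamma–rho, beta–rho; total weight 4+4+10+14 = 32.

32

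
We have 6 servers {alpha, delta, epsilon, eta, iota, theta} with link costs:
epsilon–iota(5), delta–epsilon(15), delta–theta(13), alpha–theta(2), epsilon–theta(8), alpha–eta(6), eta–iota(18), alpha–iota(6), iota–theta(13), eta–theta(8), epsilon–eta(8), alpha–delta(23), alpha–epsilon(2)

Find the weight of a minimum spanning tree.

Grow the tree from alpha using Prim:
Step 1: frontier [alpha–epsilon 2, alpha–theta 2, alpha–eta 6, alpha–iota 6, alpha–delta 23] → take alpha–epsilon (2); add epsilon.
Step 2: frontier [alpha–theta 2, alpha–eta 6, alpha–iota 6, alpha–delta 23, epsilon–iota 5, epsilon–eta 8, epsilon–theta 8, delta–epsilon 15] → take alpha–theta (2); add theta.
Step 3: frontier [alpha–eta 6, alpha–iota 6, alpha–delta 23, epsilon–iota 5, epsilon–eta 8, delta–epsilon 15, eta–theta 8, delta–theta 13, iota–theta 13] → take epsilon–iota (5); add iota.
Step 4: frontier [alpha–eta 6, alpha–delta 23, epsilon–eta 8, delta–epsilon 15, eta–iota 18, eta–theta 8, delta–theta 13] → take alpha–eta (6); add eta.
Step 5: frontier [alpha–delta 23, delta–epsilon 15, delta–theta 13] → take delta–theta (13); add delta.
MST edges: alpha–epsilon, alpha–theta, epsilon–iota, alpha–eta, delta–theta; total weight 2+2+5+6+13 = 28.

28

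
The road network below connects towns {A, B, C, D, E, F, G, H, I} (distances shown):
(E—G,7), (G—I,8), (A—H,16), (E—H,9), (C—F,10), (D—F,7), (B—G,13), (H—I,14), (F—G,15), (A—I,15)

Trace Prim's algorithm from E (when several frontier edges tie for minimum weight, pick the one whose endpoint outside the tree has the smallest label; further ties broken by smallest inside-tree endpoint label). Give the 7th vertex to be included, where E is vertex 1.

F

Prim, starting at E.
Step 1: cheapest edge leaving the tree is E—G (7); add G.
Step 2: cheapest edge leaving the tree is G—I (8); add I.
Step 3: cheapest edge leaving the tree is E—H (9); add H.
Step 4: cheapest edge leaving the tree is B—G (13); add B.
Step 5: cheapest edge leaving the tree is A—I (15); add A.
Step 6: cheapest edge leaving the tree is F—G (15); add F.
Step 7: cheapest edge leaving the tree is D—F (7); add D.
Step 8: cheapest edge leaving the tree is C—F (10); add C.
Vertex order: E, G, I, H, B, A, F, D, C. The 7th vertex is F.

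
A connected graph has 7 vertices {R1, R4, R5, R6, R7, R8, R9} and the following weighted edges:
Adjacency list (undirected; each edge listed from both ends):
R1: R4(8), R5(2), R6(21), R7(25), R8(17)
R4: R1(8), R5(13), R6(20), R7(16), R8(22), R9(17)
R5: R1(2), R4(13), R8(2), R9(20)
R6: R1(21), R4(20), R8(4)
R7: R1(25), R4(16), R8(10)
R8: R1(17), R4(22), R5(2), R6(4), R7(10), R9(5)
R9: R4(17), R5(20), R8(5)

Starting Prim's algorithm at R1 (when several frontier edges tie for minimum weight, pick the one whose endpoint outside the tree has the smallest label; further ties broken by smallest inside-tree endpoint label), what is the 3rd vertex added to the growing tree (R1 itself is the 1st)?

R8

Prim's algorithm from R1:
Step 1: cheapest edge leaving the tree is R1—R5 (2); add R5.
Step 2: cheapest edge leaving the tree is R5—R8 (2); add R8.
Step 3: cheapest edge leaving the tree is R6—R8 (4); add R6.
Step 4: cheapest edge leaving the tree is R8—R9 (5); add R9.
Step 5: cheapest edge leaving the tree is R1—R4 (8); add R4.
Step 6: cheapest edge leaving the tree is R7—R8 (10); add R7.
Vertex order: R1, R5, R8, R6, R9, R4, R7. The 3rd vertex is R8.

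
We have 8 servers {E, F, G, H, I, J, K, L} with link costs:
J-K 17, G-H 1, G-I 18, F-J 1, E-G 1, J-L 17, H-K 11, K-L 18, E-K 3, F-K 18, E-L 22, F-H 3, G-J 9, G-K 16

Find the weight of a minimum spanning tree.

44

Prim's algorithm from F:
Step 1: frontier [F-J 1, F-H 3, F-K 18] → take F-J (1); add J.
Step 2: frontier [F-H 3, F-K 18, G-J 9, J-K 17, J-L 17] → take F-H (3); add H.
Step 3: frontier [F-K 18, G-H 1, H-K 11, G-J 9, J-K 17, J-L 17] → take G-H (1); add G.
Step 4: frontier [F-K 18, E-G 1, G-K 16, G-I 18, H-K 11, J-K 17, J-L 17] → take E-G (1); add E.
Step 5: frontier [E-K 3, E-L 22, F-K 18, G-K 16, G-I 18, H-K 11, J-K 17, J-L 17] → take E-K (3); add K.
Step 6: frontier [E-L 22, G-I 18, J-L 17, K-L 18] → take J-L (17); add L.
Step 7: frontier [G-I 18] → take G-I (18); add I.
MST edges: F-J, F-H, G-H, E-G, E-K, J-L, G-I; total weight 1+3+1+1+3+17+18 = 44.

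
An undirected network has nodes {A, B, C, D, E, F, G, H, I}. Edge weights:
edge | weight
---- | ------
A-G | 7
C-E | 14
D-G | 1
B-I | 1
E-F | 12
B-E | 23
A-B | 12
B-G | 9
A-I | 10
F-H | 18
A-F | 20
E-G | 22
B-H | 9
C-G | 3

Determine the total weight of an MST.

Prim, starting at A.
Step 1: frontier [A-G 7, A-I 10, A-B 12, A-F 20] → take A-G (7); add G.
Step 2: frontier [A-I 10, A-B 12, A-F 20, D-G 1, C-G 3, B-G 9, E-G 22] → take D-G (1); add D.
Step 3: frontier [A-I 10, A-B 12, A-F 20, C-G 3, B-G 9, E-G 22] → take C-G (3); add C.
Step 4: frontier [A-I 10, A-B 12, A-F 20, C-E 14, B-G 9, E-G 22] → take B-G (9); add B.
Step 5: frontier [A-I 10, A-F 20, B-I 1, B-H 9, B-E 23, C-E 14, E-G 22] → take B-I (1); add I.
Step 6: frontier [A-F 20, B-H 9, B-E 23, C-E 14, E-G 22] → take B-H (9); add H.
Step 7: frontier [A-F 20, B-E 23, C-E 14, E-G 22, F-H 18] → take C-E (14); add E.
Step 8: frontier [A-F 20, E-F 12, F-H 18] → take E-F (12); add F.
MST edges: A-G, D-G, C-G, B-G, B-I, B-H, C-E, E-F; total weight 7+1+3+9+1+9+14+12 = 56.

56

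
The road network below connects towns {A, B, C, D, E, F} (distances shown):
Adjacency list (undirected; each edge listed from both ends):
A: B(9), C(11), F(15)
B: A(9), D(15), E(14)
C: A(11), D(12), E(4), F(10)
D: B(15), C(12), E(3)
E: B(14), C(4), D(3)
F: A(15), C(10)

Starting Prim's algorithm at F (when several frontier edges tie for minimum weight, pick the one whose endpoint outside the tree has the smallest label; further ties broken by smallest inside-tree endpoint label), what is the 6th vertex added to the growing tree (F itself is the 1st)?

Prim's algorithm from F:
Step 1: frontier [C—F 10, A—F 15] → take C—F (10); add C.
Step 2: frontier [C—E 4, A—C 11, C—D 12, A—F 15] → take C—E (4); add E.
Step 3: frontier [A—C 11, C—D 12, D—E 3, B—E 14, A—F 15] → take D—E (3); add D.
Step 4: frontier [A—C 11, B—D 15, B—E 14, A—F 15] → take A—C (11); add A.
Step 5: frontier [A—B 9, B—D 15, B—E 14] → take A—B (9); add B.
Vertex order: F, C, E, D, A, B. The 6th vertex is B.

B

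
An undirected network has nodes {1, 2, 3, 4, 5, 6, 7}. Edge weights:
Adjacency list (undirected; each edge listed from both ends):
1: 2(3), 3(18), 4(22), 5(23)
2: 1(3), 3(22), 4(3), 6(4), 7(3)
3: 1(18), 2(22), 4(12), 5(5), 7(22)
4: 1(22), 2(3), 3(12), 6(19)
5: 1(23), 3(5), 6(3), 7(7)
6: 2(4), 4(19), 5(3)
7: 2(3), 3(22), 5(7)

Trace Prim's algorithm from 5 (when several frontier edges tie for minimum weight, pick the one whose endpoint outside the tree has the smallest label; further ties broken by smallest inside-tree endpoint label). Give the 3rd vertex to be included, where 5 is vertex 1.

Prim, starting at 5.
Step 1: cheapest edge leaving the tree is 5-6 (3); add 6.
Step 2: cheapest edge leaving the tree is 2-6 (4); add 2.
Step 3: cheapest edge leaving the tree is 1-2 (3); add 1.
Step 4: cheapest edge leaving the tree is 2-4 (3); add 4.
Step 5: cheapest edge leaving the tree is 2-7 (3); add 7.
Step 6: cheapest edge leaving the tree is 3-5 (5); add 3.
Vertex order: 5, 6, 2, 1, 4, 7, 3. The 3rd vertex is 2.

2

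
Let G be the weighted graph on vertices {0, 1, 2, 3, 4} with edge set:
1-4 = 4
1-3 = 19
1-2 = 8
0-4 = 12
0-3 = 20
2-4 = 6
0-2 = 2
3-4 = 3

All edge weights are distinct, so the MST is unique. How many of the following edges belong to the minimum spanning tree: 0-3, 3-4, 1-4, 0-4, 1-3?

2

Sort edges by weight, then run Kruskal:
0-2 (2): add — endpoints in different components.
3-4 (3): add — endpoints in different components.
1-4 (4): add — endpoints in different components.
2-4 (6): add — endpoints in different components.
MST edge set: {0-2, 3-4, 1-4, 2-4}.
Of the listed edges, {3-4, 1-4} are in the MST → 2.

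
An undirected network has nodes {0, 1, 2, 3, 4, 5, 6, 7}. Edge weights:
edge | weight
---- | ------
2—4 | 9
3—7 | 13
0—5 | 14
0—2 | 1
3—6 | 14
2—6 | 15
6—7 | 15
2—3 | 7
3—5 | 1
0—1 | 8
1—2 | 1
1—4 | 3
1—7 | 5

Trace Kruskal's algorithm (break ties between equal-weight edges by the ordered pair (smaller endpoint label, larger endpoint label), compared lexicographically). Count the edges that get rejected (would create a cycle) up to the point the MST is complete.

4

Kruskal: consider edges lightest-first.
0—2 (1): add — endpoints in different components.
1—2 (1): add — endpoints in different components.
3—5 (1): add — endpoints in different components.
1—4 (3): add — endpoints in different components.
1—7 (5): add — endpoints in different components.
2—3 (7): add — endpoints in different components.
0—1 (8): skip — 0 and 1 already connected.
2—4 (9): skip — 2 and 4 already connected.
3—7 (13): skip — 3 and 7 already connected.
0—5 (14): skip — 0 and 5 already connected.
3—6 (14): add — endpoints in different components.
Edges rejected before the tree was complete: 4.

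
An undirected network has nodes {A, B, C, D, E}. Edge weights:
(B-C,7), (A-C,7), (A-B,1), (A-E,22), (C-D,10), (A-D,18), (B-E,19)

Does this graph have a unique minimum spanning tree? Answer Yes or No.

Kruskal's algorithm — process edges by increasing weight (ties by edge label):
A-B (1): add. Components now {A,B} {C} {D} {E}
A-C (7): add. Components now {A,B,C} {D} {E}
B-C (7): skip — B and C already connected.
C-D (10): add. Components now {A,B,C,D} {E}
A-D (18): skip — A and D already connected.
B-E (19): add. Components now {A,B,C,D,E}
Non-tree edge B-C has weight 7, equal to the heaviest edge on its tree cycle — swapping gives another MST of the same weight. Not unique.

No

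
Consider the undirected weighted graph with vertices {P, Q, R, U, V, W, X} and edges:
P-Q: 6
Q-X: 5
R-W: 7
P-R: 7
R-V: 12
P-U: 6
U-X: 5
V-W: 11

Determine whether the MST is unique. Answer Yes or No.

Sort edges by weight, then run Kruskal:
Q-X (5): add. Components now {U} {Q,X} {R} {W} {P} {V}
U-X (5): add. Components now {Q,U,X} {R} {W} {P} {V}
P-Q (6): add. Components now {P,Q,U,X} {R} {W} {V}
P-U (6): skip — U and P already connected.
P-R (7): add. Components now {P,Q,R,U,X} {W} {V}
R-W (7): add. Components now {P,Q,R,U,W,X} {V}
V-W (11): add. Components now {P,Q,R,U,V,W,X}
Non-tree edge P-U has weight 6, equal to the heaviest edge on its tree cycle — swapping gives another MST of the same weight. Not unique.

No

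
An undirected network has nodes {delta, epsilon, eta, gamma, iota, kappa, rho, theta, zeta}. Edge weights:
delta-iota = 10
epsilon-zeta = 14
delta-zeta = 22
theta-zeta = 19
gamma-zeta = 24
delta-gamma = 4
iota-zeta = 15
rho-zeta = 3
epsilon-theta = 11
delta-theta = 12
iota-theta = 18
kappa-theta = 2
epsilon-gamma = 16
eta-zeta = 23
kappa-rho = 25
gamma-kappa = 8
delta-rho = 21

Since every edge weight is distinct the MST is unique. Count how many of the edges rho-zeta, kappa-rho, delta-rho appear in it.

Kruskal: consider edges lightest-first.
kappa-theta (2): add — endpoints in different components.
rho-zeta (3): add — endpoints in different components.
delta-gamma (4): add — endpoints in different components.
gamma-kappa (8): add — endpoints in different components.
delta-iota (10): add — endpoints in different components.
epsilon-theta (11): add — endpoints in different components.
delta-theta (12): skip — theta and delta already connected.
epsilon-zeta (14): add — endpoints in different components.
iota-zeta (15): skip — iota and zeta already connected.
epsilon-gamma (16): skip — gamma and epsilon already connected.
iota-theta (18): skip — theta and iota already connected.
theta-zeta (19): skip — theta and zeta already connected.
delta-rho (21): skip — delta and rho already connected.
delta-zeta (22): skip — delta and zeta already connected.
eta-zeta (23): add — endpoints in different components.
MST edge set: {kappa-theta, rho-zeta, delta-gamma, gamma-kappa, delta-iota, epsilon-theta, epsilon-zeta, eta-zeta}.
Of the listed edges, {rho-zeta} are in the MST → 1.

1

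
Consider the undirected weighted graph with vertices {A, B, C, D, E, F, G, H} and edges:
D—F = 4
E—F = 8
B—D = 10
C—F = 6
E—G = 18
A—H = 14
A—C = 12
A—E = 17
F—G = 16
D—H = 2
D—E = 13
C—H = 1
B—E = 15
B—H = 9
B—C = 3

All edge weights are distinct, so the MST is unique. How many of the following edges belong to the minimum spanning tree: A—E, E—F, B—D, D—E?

Kruskal: consider edges lightest-first.
C—H (1): add — endpoints in different components.
D—H (2): add — endpoints in different components.
B—C (3): add — endpoints in different components.
D—F (4): add — endpoints in different components.
C—F (6): skip — C and F already connected.
E—F (8): add — endpoints in different components.
B—H (9): skip — B and H already connected.
B—D (10): skip — B and D already connected.
A—C (12): add — endpoints in different components.
D—E (13): skip — D and E already connected.
A—H (14): skip — A and H already connected.
B—E (15): skip — B and E already connected.
F—G (16): add — endpoints in different components.
MST edge set: {C—H, D—H, B—C, D—F, E—F, A—C, F—G}.
Of the listed edges, {E—F} are in the MST → 1.

1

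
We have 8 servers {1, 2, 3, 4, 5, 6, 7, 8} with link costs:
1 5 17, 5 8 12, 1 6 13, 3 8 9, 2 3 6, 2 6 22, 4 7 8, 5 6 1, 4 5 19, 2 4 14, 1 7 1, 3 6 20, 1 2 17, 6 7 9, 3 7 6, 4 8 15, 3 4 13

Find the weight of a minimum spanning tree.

40

Sort edges by weight, then run Kruskal:
1 7 (1): add — endpoints in different components.
5 6 (1): add — endpoints in different components.
2 3 (6): add — endpoints in different components.
3 7 (6): add — endpoints in different components.
4 7 (8): add — endpoints in different components.
3 8 (9): add — endpoints in different components.
6 7 (9): add — endpoints in different components.
MST edges: 1 7, 5 6, 2 3, 3 7, 4 7, 3 8, 6 7; total weight 1+1+6+6+8+9+9 = 40.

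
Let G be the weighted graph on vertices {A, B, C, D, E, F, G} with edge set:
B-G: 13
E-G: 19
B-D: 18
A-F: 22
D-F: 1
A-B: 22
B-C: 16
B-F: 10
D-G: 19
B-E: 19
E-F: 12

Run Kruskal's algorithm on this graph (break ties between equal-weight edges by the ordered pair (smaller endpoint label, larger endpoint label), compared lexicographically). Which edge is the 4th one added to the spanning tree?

B-G

Kruskal: consider edges lightest-first.
D-F (1): add. Components now {A} {B} {C} {D,F} {E} {G}
B-F (10): add. Components now {A} {B,D,F} {C} {E} {G}
E-F (12): add. Components now {A} {B,D,E,F} {C} {G}
B-G (13): add. Components now {A} {B,D,E,F,G} {C}
B-C (16): add. Components now {A} {B,C,D,E,F,G}
B-D (18): skip — B and D already connected.
B-E (19): skip — B and E already connected.
D-G (19): skip — D and G already connected.
E-G (19): skip — E and G already connected.
A-B (22): add. Components now {A,B,C,D,E,F,G}
The 4th edge added is B-G.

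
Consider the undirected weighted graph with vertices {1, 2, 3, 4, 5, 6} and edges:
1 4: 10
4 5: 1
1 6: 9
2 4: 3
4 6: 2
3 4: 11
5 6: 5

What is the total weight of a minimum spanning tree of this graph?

26

Sort edges by weight, then run Kruskal:
4 5 (1): add. Components now {1} {2} {3} {4,5} {6}
4 6 (2): add. Components now {1} {2} {3} {4,5,6}
2 4 (3): add. Components now {1} {2,4,5,6} {3}
5 6 (5): skip — 5 and 6 already connected.
1 6 (9): add. Components now {1,2,4,5,6} {3}
1 4 (10): skip — 1 and 4 already connected.
3 4 (11): add. Components now {1,2,3,4,5,6}
MST edges: 4 5, 4 6, 2 4, 1 6, 3 4; total weight 1+2+3+9+11 = 26.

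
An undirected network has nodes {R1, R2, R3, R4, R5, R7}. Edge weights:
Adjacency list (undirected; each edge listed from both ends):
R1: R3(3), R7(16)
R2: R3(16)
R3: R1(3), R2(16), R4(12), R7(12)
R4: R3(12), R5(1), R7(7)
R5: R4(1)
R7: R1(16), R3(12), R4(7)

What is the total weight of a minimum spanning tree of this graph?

Sort edges by weight, then run Kruskal:
R4–R5 (1): add. Components now {R4,R5} {R1} {R2} {R7} {R3}
R1–R3 (3): add. Components now {R4,R5} {R1,R3} {R2} {R7}
R4–R7 (7): add. Components now {R4,R5,R7} {R1,R3} {R2}
R3–R4 (12): add. Components now {R1,R3,R4,R5,R7} {R2}
R3–R7 (12): skip — R7 and R3 already connected.
R1–R7 (16): skip — R1 and R7 already connected.
R2–R3 (16): add. Components now {R1,R2,R3,R4,R5,R7}
MST edges: R4–R5, R1–R3, R4–R7, R3–R4, R2–R3; total weight 1+3+7+12+16 = 39.

39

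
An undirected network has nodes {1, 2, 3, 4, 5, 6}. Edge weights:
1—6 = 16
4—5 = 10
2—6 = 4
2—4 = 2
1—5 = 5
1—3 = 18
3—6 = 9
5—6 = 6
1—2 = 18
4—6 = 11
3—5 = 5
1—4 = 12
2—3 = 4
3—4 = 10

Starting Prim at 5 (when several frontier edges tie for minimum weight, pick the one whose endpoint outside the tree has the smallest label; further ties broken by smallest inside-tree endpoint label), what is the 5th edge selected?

2-6

Prim's algorithm from 5:
Step 1: cheapest edge leaving the tree is 1—5 (5); add 1.
Step 2: cheapest edge leaving the tree is 3—5 (5); add 3.
Step 3: cheapest edge leaving the tree is 2—3 (4); add 2.
Step 4: cheapest edge leaving the tree is 2—4 (2); add 4.
Step 5: cheapest edge leaving the tree is 2—6 (4); add 6.
The 5th edge added is 2—6.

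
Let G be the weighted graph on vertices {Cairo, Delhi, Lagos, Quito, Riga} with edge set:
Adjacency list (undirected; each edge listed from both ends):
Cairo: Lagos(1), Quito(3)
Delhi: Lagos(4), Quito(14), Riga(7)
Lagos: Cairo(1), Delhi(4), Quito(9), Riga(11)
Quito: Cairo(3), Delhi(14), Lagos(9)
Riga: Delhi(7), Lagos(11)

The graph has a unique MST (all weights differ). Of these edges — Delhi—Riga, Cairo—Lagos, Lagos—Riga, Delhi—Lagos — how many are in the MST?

3

Sort edges by weight, then run Kruskal:
Cairo—Lagos (1): add — endpoints in different components.
Cairo—Quito (3): add — endpoints in different components.
Delhi—Lagos (4): add — endpoints in different components.
Delhi—Riga (7): add — endpoints in different components.
MST edge set: {Cairo—Lagos, Cairo—Quito, Delhi—Lagos, Delhi—Riga}.
Of the listed edges, {Delhi—Riga, Cairo—Lagos, Delhi—Lagos} are in the MST → 3.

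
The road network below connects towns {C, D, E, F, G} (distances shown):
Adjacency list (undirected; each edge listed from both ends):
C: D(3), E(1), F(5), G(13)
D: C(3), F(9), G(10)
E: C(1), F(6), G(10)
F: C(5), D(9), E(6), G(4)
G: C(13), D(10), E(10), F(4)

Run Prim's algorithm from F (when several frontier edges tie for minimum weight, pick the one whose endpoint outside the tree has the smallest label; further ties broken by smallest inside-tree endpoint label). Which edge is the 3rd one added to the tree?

Prim's algorithm from F:
Step 1: cheapest edge leaving the tree is F—G (4); add G.
Step 2: cheapest edge leaving the tree is C—F (5); add C.
Step 3: cheapest edge leaving the tree is C—E (1); add E.
Step 4: cheapest edge leaving the tree is C—D (3); add D.
The 3rd edge added is C—E.

C-E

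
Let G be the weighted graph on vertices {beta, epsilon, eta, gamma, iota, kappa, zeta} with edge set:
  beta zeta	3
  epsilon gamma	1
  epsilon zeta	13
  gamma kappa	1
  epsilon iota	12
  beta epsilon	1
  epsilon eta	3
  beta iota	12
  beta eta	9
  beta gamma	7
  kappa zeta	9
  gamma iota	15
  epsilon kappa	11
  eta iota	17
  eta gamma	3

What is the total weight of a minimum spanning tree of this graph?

21

Kruskal's algorithm — process edges by increasing weight (ties by edge label):
beta epsilon (1): add — endpoints in different components.
epsilon gamma (1): add — endpoints in different components.
gamma kappa (1): add — endpoints in different components.
beta zeta (3): add — endpoints in different components.
epsilon eta (3): add — endpoints in different components.
eta gamma (3): skip — eta and gamma already connected.
beta gamma (7): skip — gamma and beta already connected.
beta eta (9): skip — eta and beta already connected.
kappa zeta (9): skip — kappa and zeta already connected.
epsilon kappa (11): skip — kappa and epsilon already connected.
beta iota (12): add — endpoints in different components.
MST edges: beta epsilon, epsilon gamma, gamma kappa, beta zeta, epsilon eta, beta iota; total weight 1+1+1+3+3+12 = 21.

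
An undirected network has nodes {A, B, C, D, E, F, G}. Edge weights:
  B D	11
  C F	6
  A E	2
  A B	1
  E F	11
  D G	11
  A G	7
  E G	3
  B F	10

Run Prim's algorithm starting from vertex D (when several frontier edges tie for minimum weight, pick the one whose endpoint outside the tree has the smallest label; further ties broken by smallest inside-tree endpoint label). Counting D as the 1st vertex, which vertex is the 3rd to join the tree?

A

Prim's algorithm from D:
Step 1: frontier [B D 11, D G 11] → take B D (11); add B.
Step 2: frontier [A B 1, B F 10, D G 11] → take A B (1); add A.
Step 3: frontier [A E 2, A G 7, B F 10, D G 11] → take A E (2); add E.
Step 4: frontier [A G 7, B F 10, D G 11, E G 3, E F 11] → take E G (3); add G.
Step 5: frontier [B F 10, E F 11] → take B F (10); add F.
Step 6: frontier [C F 6] → take C F (6); add C.
Vertex order: D, B, A, E, G, F, C. The 3rd vertex is A.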